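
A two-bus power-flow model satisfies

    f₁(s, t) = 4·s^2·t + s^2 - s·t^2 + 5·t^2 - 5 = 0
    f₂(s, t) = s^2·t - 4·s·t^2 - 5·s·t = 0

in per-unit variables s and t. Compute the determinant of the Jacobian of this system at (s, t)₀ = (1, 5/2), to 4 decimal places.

402.0000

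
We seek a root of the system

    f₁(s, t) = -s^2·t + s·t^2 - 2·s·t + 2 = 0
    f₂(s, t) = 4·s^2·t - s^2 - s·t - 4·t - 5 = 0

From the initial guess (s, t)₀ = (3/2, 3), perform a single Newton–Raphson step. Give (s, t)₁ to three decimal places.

At (3/2, 3): F = (-0.250, 3.250).
Jacobian J = [[-2·s·t + t^2 - 2·t, -s^2 + 2·s·t - 2·s], [8·s·t - 2·s - t, 4·s^2 - s - 4]].
At the point, J = [[-6.000, 3.750], [30.000, 3.500]] (det J = -133.500).
Solving J·Δ = −F gives Δ = (-0.098, -0.090).
Then the next iterate is (s, t)₁ = (1.402, 2.910).

(1.402, 2.910)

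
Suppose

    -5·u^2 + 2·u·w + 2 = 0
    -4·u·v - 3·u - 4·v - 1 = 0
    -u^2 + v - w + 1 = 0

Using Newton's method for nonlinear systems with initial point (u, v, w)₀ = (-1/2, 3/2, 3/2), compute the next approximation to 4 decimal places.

(-0.4783, 0.1522, 0.9239)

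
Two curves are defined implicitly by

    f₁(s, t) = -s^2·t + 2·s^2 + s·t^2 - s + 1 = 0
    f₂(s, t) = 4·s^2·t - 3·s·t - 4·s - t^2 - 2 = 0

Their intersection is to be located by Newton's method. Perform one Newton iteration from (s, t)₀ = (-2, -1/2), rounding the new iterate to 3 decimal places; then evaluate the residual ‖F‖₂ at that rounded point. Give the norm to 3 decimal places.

3.819

At (-2, -1/2): F = (12.500, -5.250).
Jacobian J = [[-2·s·t + 4·s + t^2 - 1, -s^2 + 2·s·t], [8·s·t - 3·t - 4, 4·s^2 - 3·s - 2·t]].
At the point, J = [[-10.750, -2.000], [5.500, 23.000]] (det J = -236.250).
Solving J·Δ = −F gives Δ = (1.172, -0.052).
Then the next iterate is (s, t)₁ = (-0.828, -0.552).
Re-evaluating at (-0.828, -0.552): F = (3.32532, -1.87764), so ‖F‖₂ = 3.819.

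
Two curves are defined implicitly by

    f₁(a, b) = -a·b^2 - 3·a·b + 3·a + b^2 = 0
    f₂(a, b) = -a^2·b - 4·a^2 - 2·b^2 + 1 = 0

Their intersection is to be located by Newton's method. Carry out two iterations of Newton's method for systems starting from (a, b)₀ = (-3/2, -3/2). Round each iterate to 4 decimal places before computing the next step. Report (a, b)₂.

(-0.1103, -0.8766)

At (-3/2, -3/2): F = (-5.6250, -9.1250).
Jacobian J = [[-b^2 - 3·b + 3, -2·a·b - 3·a + 2·b], [-2·a·b - 8·a, -a^2 - 4·b]].
At the point, J = [[5.2500, -3.0000], [7.5000, 3.7500]] (det J = 42.1875).
Solving J·Δ = −F gives Δ = (1.1489, 0.1356).
Then the next iterate is (a, b)₁ = (-0.3511, -1.3644).
Round to (-0.3511, -1.3644) and repeat: F = (0.024768, -3.048068), J = [[5.231613, -2.633582], [1.850718, 5.334329]].
Δ = (0.2408, 0.4878), so (a, b)₂ = (-0.1103, -0.8766).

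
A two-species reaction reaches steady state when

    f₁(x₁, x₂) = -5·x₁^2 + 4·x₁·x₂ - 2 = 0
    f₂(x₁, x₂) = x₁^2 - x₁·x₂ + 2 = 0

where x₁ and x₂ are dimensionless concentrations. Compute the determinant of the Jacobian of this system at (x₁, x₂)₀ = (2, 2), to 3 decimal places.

8.000

J = [[-10·x₁ + 4·x₂, 4·x₁], [2·x₁ - x₂, -x₁]].
At the point, J = [[-12.000, 8.000], [2.000, -2.000]].
det J = 8.000.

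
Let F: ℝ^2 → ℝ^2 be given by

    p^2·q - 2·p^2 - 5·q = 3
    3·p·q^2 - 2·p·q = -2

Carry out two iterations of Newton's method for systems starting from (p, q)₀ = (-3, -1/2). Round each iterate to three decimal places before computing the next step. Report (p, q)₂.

(-0.693, -0.591)

At (-3, -1/2): F = (-23.000, -3.250).
Jacobian J = [[2·p·q - 4·p, p^2 - 5], [3·q^2 - 2·q, 6·p·q - 2·p]].
At the point, J = [[15.000, 4.000], [1.750, 15.000]] (det J = 218.000).
Solving J·Δ = −F gives Δ = (1.523, 0.039).
Then the next iterate is (p, q)₁ = (-1.477, -0.461).
Round to (-1.477, -0.461) and repeat: F = (-6.06374, -0.30347), J = [[7.26979, -2.81847], [1.55956, 7.03938]].
Δ = (0.784, -0.130), so (p, q)₂ = (-0.693, -0.591).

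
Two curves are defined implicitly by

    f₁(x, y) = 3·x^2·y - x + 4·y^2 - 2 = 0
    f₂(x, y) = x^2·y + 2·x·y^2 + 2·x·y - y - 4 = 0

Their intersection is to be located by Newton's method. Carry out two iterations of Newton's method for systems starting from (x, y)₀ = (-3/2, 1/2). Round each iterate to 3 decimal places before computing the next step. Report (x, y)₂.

At (-3/2, 1/2): F = (3.875, -5.625).
Jacobian J = [[6·x·y - 1, 3·x^2 + 8·y], [2·x·y + 2·y^2 + 2·y, x^2 + 4·x·y + 2·x - 1]].
At the point, J = [[-5.500, 10.750], [0.000, -4.750]] (det J = 26.125).
Solving J·Δ = −F gives Δ = (-1.610, -1.184).
Then the next iterate is (x, y)₁ = (-3.110, -0.684).
Round to (-3.110, -0.684) and repeat: F = (-16.86573, -8.58730), J = [[11.76344, 23.54430], [3.82219, 10.96106]].
Δ = (-0.445, 0.938), so (x, y)₂ = (-3.555, 0.254).

(-3.555, 0.254)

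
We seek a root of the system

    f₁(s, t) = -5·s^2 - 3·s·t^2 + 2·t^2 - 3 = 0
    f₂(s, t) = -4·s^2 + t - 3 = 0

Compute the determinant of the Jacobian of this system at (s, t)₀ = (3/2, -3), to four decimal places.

138.0000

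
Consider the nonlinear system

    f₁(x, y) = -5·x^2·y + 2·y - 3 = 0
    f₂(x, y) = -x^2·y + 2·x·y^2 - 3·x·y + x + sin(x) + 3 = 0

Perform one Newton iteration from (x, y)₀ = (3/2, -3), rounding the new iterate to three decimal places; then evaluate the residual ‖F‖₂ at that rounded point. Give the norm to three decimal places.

15.786

At (3/2, -3): F = (24.750, 52.74749).
Jacobian J = [[-10·x·y, -5·x^2 + 2], [-2·x·y + 2·y^2 - 3·y + cos(x) + 1, -x^2 + 4·x·y - 3·x]].
At the point, J = [[45.000, -9.250], [37.07074, -24.750]] (det J = -770.84568).
Solving J·Δ = −F gives Δ = (-0.162, 1.889).
Then the next iterate is (x, y)₁ = (1.338, -1.111).
Re-evaluating at (1.338, -1.111): F = (4.72281, 15.06258), so ‖F‖₂ = 15.786.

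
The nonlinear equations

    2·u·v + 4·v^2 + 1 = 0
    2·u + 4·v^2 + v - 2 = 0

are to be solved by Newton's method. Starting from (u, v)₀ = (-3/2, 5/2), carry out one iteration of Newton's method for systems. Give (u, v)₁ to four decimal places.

At (-3/2, 5/2): F = (18.5000, 22.5000).
Jacobian J = [[2·v, 2·u + 8·v], [2, 8·v + 1]].
At the point, J = [[5.0000, 17.0000], [2.0000, 21.0000]] (det J = 71.0000).
Solving J·Δ = −F gives Δ = (-0.0845, -1.0634).
Then the next iterate is (u, v)₁ = (-1.5845, 1.4366).

(-1.5845, 1.4366)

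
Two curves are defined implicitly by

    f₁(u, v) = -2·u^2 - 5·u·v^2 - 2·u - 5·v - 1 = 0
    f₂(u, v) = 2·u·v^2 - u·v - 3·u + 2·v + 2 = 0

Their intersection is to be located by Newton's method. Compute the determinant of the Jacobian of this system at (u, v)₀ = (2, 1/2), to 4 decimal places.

-90.0000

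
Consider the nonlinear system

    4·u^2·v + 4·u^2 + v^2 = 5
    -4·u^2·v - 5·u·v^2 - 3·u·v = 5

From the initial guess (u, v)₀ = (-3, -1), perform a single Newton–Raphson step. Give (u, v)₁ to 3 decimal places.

(-1.835, -0.882)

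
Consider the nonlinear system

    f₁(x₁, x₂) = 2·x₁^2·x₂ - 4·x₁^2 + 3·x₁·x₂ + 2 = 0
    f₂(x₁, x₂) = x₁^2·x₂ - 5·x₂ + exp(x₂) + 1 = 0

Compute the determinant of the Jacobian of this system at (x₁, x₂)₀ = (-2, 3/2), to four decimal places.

41.5944

J = [[4·x₁·x₂ - 8·x₁ + 3·x₂, 2·x₁^2 + 3·x₁], [2·x₁·x₂, x₁^2 + exp(x₂) - 5]].
At the point, J = [[8.5000, 2.0000], [-6.0000, 3.481689]].
det J = 41.5944.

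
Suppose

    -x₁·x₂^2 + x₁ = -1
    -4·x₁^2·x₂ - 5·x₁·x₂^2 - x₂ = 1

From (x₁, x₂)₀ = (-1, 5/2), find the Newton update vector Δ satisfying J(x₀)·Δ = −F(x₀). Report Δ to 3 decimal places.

At (-1, 5/2): F = (6.250, 17.750).
Jacobian J = [[-x₂^2 + 1, -2·x₁·x₂], [-8·x₁·x₂ - 5·x₂^2, -4·x₁^2 - 10·x₁·x₂ - 1]].
At the point, J = [[-5.250, 5.000], [-11.250, 20.000]] (det J = -48.750).
Solving J·Δ = −F gives Δ = (0.744, -0.469).

(0.744, -0.469)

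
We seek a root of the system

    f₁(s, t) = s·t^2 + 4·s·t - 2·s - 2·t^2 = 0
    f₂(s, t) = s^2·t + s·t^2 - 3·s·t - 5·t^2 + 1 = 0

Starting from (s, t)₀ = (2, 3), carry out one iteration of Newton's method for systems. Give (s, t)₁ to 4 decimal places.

At (2, 3): F = (20.0000, -32.0000).
Jacobian J = [[t^2 + 4·t - 2, 2·s·t + 4·s - 4·t], [2·s·t + t^2 - 3·t, s^2 + 2·s·t - 3·s - 10·t]].
At the point, J = [[19.0000, 8.0000], [12.0000, -20.0000]] (det J = -476.0000).
Solving J·Δ = −F gives Δ = (-0.3025, -1.7815).
Then the next iterate is (s, t)₁ = (1.6975, 1.2185).

(1.6975, 1.2185)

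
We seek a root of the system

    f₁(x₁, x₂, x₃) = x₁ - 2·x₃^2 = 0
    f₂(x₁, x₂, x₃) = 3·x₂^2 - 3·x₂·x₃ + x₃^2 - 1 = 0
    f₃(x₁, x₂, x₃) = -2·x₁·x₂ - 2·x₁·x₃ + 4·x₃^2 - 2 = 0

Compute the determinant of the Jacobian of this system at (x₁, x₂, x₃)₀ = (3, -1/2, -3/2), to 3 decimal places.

-72.000

J = [[1, 0, -4·x₃], [0, 6·x₂ - 3·x₃, -3·x₂ + 2·x₃], [-2·x₂ - 2·x₃, -2·x₁, -2·x₁ + 8·x₃]].
At the point, J = [[1.000, 0.000, 6.000], [0.000, 1.500, -1.500], [4.000, -6.000, -18.000]].
det J = -72.000.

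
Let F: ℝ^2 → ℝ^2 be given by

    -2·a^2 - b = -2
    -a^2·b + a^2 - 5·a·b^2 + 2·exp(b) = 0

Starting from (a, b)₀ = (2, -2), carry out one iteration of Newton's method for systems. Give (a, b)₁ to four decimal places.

(1.4204, -1.3633)

At (2, -2): F = (-4.0000, -27.729329).
Jacobian J = [[-4·a, -1], [-2·a·b + 2·a - 5·b^2, -a^2 - 10·a·b + 2·exp(b)]].
At the point, J = [[-8.0000, -1.0000], [-8.0000, 36.270671]] (det J = -298.165365).
Solving J·Δ = −F gives Δ = (-0.5796, 0.6367).
Then the next iterate is (a, b)₁ = (1.4204, -1.3633).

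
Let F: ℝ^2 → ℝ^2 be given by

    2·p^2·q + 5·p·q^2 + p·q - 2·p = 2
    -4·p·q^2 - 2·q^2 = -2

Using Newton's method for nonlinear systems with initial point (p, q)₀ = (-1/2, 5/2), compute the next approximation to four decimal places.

(-0.4200, 1.3412)

At (-1/2, 5/2): F = (-16.6250, 2.0000).
Jacobian J = [[4·p·q + 5·q^2 + q - 2, 2·p^2 + 10·p·q + p], [-4·q^2, -8·p·q - 4·q]].
At the point, J = [[26.7500, -12.5000], [-25.0000, 0.0000]] (det J = -312.5000).
Solving J·Δ = −F gives Δ = (0.0800, -1.1588).
Then the next iterate is (p, q)₁ = (-0.4200, 1.3412).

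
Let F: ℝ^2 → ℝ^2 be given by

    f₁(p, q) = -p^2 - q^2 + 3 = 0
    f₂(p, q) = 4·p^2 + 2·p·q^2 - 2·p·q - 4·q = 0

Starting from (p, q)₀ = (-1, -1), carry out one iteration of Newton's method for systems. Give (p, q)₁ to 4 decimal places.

(-0.5000, -2.0000)

At (-1, -1): F = (1.0000, 4.0000).
Jacobian J = [[-2·p, -2·q], [8·p + 2·q^2 - 2·q, 4·p·q - 2·p - 4]].
At the point, J = [[2.0000, 2.0000], [-4.0000, 2.0000]] (det J = 12.0000).
Solving J·Δ = −F gives Δ = (0.5000, -1.0000).
Then the next iterate is (p, q)₁ = (-0.5000, -2.0000).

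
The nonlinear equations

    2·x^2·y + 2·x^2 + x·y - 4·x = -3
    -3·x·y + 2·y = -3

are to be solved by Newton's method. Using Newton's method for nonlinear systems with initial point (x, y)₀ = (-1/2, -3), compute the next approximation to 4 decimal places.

(1.3333, -5.5714)

At (-1/2, -3): F = (5.5000, -7.5000).
Jacobian J = [[4·x·y + 4·x + y - 4, 2·x^2 + x], [-3·y, -3·x + 2]].
At the point, J = [[-3.0000, 0.0000], [9.0000, 3.5000]] (det J = -10.5000).
Solving J·Δ = −F gives Δ = (1.8333, -2.5714).
Then the next iterate is (x, y)₁ = (1.3333, -5.5714).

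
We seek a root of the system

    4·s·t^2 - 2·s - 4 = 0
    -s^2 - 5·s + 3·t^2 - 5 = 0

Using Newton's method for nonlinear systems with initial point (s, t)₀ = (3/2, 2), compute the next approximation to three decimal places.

At (3/2, 2): F = (17.000, -2.750).
Jacobian J = [[4·t^2 - 2, 8·s·t], [-2·s - 5, 6·t]].
At the point, J = [[14.000, 24.000], [-8.000, 12.000]] (det J = 360.000).
Solving J·Δ = −F gives Δ = (-0.750, -0.271).
Then the next iterate is (s, t)₁ = (0.750, 1.729).

(0.750, 1.729)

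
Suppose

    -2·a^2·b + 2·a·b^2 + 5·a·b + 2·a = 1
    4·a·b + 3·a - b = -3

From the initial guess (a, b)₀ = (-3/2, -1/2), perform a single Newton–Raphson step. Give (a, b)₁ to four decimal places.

At (-3/2, -1/2): F = (1.2500, 2.0000).
Jacobian J = [[-4·a·b + 2·b^2 + 5·b + 2, -2·a^2 + 4·a·b + 5·a], [4·b + 3, 4·a - 1]].
At the point, J = [[-3.0000, -9.0000], [1.0000, -7.0000]] (det J = 30.0000).
Solving J·Δ = −F gives Δ = (-0.3083, 0.2417).
Then the next iterate is (a, b)₁ = (-1.8083, -0.2583).

(-1.8083, -0.2583)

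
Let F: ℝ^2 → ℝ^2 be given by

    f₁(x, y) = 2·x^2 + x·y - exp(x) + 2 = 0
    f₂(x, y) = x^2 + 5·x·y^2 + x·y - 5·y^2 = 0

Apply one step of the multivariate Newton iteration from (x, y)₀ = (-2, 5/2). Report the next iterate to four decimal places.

(-0.8568, 1.7112)

At (-2, 5/2): F = (4.864665, -94.7500).
Jacobian J = [[4·x + y - exp(x), x], [2·x + 5·y^2 + y, 10·x·y + x - 10·y]].
At the point, J = [[-5.635335, -2.0000], [29.7500, -77.0000]] (det J = 493.420817).
Solving J·Δ = −F gives Δ = (1.1432, -0.7888).
Then the next iterate is (x, y)₁ = (-0.8568, 1.7112).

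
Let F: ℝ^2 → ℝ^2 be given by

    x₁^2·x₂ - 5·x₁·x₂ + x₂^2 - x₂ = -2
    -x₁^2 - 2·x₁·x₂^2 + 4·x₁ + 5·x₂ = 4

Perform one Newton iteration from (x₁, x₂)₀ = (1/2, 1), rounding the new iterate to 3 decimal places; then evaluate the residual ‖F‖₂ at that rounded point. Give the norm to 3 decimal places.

At (1/2, 1): F = (-0.250, 1.750).
Jacobian J = [[2·x₁·x₂ - 5·x₂, x₁^2 - 5·x₁ + 2·x₂ - 1], [-2·x₁ - 2·x₂^2 + 4, -4·x₁·x₂ + 5]].
At the point, J = [[-4.000, -1.250], [1.000, 3.000]] (det J = -10.750).
Solving J·Δ = −F gives Δ = (0.134, -0.628).
Then the next iterate is (x₁, x₂)₁ = (0.634, 0.372).
Re-evaluating at (0.634, 0.372): F = (0.73667, -0.18143), so ‖F‖₂ = 0.759.

0.759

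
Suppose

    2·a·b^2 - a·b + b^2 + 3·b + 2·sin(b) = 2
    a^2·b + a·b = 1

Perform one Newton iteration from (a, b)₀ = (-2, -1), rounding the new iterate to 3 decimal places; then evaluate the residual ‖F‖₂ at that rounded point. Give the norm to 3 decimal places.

At (-2, -1): F = (-11.68294, -3.000).
Jacobian J = [[2·b^2 - b, 4·a·b - a + 2·b + 2·cos(b) + 3], [2·a·b + b, a^2 + a]].
At the point, J = [[3.000, 12.08060], [3.000, 2.000]] (det J = -30.24181).
Solving J·Δ = −F gives Δ = (0.426, 0.861).
Then the next iterate is (a, b)₁ = (-1.574, -0.139).
Re-evaluating at (-1.574, -0.139): F = (-2.95439, -1.12558), so ‖F‖₂ = 3.162.

3.162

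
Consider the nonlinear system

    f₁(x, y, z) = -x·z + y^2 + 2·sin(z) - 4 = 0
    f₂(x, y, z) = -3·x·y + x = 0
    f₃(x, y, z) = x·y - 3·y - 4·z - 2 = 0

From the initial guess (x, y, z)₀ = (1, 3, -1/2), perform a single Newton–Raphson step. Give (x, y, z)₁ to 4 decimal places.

(0.1682, 2.5516, -2.3997)

At (1, 3, -1/2): F = (4.541149, -8.0000, -6.0000).
Jacobian J = [[-z, 2·y, -x + 2·cos(z)], [-3·y + 1, -3·x, 0], [y, x - 3, -4]].
At the point, J = [[0.5000, 6.0000, 0.755165], [-8.0000, -3.0000, 0.0000], [3.0000, -2.0000, -4.0000]] (det J = -167.120872).
Solving J·Δ = −F gives Δ = (-0.8318, -0.4484, -1.8997).
Then the next iterate is (x, y, z)₁ = (0.1682, 2.5516, -2.3997).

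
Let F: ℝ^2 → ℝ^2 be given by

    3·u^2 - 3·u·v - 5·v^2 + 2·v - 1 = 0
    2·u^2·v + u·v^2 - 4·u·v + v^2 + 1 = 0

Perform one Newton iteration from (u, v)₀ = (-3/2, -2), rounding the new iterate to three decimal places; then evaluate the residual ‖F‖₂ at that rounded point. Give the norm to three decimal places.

8.688

At (-3/2, -2): F = (-27.250, -22.000).
Jacobian J = [[6·u - 3·v, -3·u - 10·v + 2], [4·u·v + v^2 - 4·v, 2·u^2 + 2·u·v - 4·u + 2·v]].
At the point, J = [[-3.000, 26.500], [24.000, 12.500]] (det J = -673.500).
Solving J·Δ = −F gives Δ = (0.360, 1.069).
Then the next iterate is (u, v)₁ = (-1.140, -0.931).
Re-evaluating at (-1.140, -0.931): F = (-6.48103, -5.78656), so ‖F‖₂ = 8.688.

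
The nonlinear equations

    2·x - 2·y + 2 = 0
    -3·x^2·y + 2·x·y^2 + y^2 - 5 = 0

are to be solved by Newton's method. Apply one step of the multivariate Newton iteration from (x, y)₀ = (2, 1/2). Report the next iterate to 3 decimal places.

(-0.180, 0.820)

At (2, 1/2): F = (5.000, -9.750).
Jacobian J = [[2, -2], [-6·x·y + 2·y^2, -3·x^2 + 4·x·y + 2·y]].
At the point, J = [[2.000, -2.000], [-5.500, -7.000]] (det J = -25.000).
Solving J·Δ = −F gives Δ = (-2.180, 0.320).
Then the next iterate is (x, y)₁ = (-0.180, 0.820).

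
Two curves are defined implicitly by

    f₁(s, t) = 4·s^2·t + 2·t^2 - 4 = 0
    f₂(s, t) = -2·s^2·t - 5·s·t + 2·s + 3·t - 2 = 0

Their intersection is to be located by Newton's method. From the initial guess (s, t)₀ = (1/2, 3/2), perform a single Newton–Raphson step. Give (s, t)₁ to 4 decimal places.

At (1/2, 3/2): F = (2.0000, -1.0000).
Jacobian J = [[8·s·t, 4·s^2 + 4·t], [-4·s·t - 5·t + 2, -2·s^2 - 5·s + 3]].
At the point, J = [[6.0000, 7.0000], [-8.5000, 0.0000]] (det J = 59.5000).
Solving J·Δ = −F gives Δ = (-0.1176, -0.1849).
Then the next iterate is (s, t)₁ = (0.3824, 1.3151).

(0.3824, 1.3151)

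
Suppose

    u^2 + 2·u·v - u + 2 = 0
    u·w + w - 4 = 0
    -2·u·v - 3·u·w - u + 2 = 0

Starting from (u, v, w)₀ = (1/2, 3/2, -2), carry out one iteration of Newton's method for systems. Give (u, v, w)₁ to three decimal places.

(0.750, -2.500, 3.000)

At (1/2, 3/2, -2): F = (3.250, -7.000, 3.000).
Jacobian J = [[2·u + 2·v - 1, 2·u, 0], [w, 0, u + 1], [-2·v - 3·w - 1, -2·u, -3·u]].
At the point, J = [[3.000, 1.000, 0.000], [-2.000, 0.000, 1.500], [2.000, -1.000, -1.500]] (det J = 4.500).
Solving J·Δ = −F gives Δ = (0.250, -4.000, 5.000).
Then the next iterate is (u, v, w)₁ = (0.750, -2.500, 3.000).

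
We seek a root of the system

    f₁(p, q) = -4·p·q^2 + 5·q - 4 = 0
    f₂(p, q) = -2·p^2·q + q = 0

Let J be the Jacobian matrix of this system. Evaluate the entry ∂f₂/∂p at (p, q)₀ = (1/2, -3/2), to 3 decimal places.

3.000

∂f₂/∂p = -4·p·q.
At (1/2, -3/2) this is 3.000.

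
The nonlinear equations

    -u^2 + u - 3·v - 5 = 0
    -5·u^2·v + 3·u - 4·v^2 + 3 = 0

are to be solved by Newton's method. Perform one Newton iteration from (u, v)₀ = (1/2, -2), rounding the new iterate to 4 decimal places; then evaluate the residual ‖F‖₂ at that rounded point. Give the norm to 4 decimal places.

At (1/2, -2): F = (1.2500, -9.0000).
Jacobian J = [[-2·u + 1, -3], [-10·u·v + 3, -5·u^2 - 8·v]].
At the point, J = [[0.0000, -3.0000], [13.0000, 14.7500]] (det J = 39.0000).
Solving J·Δ = −F gives Δ = (0.2196, 0.4167).
Then the next iterate is (u, v)₁ = (0.7196, -1.5833).
Re-evaluating at (0.7196, -1.5833): F = (-0.048324, -0.769201), so ‖F‖₂ = 0.7707.

0.7707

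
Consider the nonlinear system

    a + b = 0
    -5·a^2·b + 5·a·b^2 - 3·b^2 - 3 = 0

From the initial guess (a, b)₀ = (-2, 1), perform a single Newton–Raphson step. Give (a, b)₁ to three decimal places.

(-0.845, 0.845)

At (-2, 1): F = (-1.000, -36.000).
Jacobian J = [[1, 1], [-10·a·b + 5·b^2, -5·a^2 + 10·a·b - 6·b]].
At the point, J = [[1.000, 1.000], [25.000, -46.000]] (det J = -71.000).
Solving J·Δ = −F gives Δ = (1.155, -0.155).
Then the next iterate is (a, b)₁ = (-0.845, 0.845).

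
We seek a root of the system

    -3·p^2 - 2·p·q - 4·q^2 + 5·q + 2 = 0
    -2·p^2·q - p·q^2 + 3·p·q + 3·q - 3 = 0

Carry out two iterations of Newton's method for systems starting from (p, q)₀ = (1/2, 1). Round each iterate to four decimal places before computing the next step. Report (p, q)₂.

(0.8013, 0.8762)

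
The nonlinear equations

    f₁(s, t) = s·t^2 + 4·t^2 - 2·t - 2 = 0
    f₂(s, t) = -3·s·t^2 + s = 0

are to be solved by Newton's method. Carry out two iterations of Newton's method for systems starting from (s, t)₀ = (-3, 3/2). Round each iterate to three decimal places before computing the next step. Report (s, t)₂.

At (-3, 3/2): F = (-2.750, 17.250).
Jacobian J = [[t^2, 2·s·t + 8·t - 2], [-3·t^2 + 1, -6·s·t]].
At the point, J = [[2.250, 1.000], [-5.750, 27.000]] (det J = 66.500).
Solving J·Δ = −F gives Δ = (1.376, -0.346).
Then the next iterate is (s, t)₁ = (-1.624, 1.154).
Round to (-1.624, 1.154) and repeat: F = (-1.14384, 4.86412), J = [[1.33172, 3.48381], [-2.99515, 11.24458]].
Δ = (1.173, -0.120), so (s, t)₂ = (-0.451, 1.034).

(-0.451, 1.034)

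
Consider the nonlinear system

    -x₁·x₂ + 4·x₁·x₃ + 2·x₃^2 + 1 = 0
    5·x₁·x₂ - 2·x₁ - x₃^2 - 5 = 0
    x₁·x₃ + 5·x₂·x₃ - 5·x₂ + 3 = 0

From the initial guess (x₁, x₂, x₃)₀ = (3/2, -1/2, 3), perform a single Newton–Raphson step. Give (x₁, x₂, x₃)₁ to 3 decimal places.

(-2.380, 0.482, 3.679)

At (3/2, -1/2, 3): F = (37.750, -20.750, 2.500).
Jacobian J = [[-x₂ + 4·x₃, -x₁, 4·x₁ + 4·x₃], [5·x₂ - 2, 5·x₁, -2·x₃], [x₃, 5·x₃ - 5, x₁ + 5·x₂]].
At the point, J = [[12.500, -1.500, 18.000], [-4.500, 7.500, -6.000], [3.000, 10.000, -1.000]] (det J = -525.000).
Solving J·Δ = −F gives Δ = (-3.880, 0.982, 0.679).
Then the next iterate is (x₁, x₂, x₃)₁ = (-2.380, 0.482, 3.679).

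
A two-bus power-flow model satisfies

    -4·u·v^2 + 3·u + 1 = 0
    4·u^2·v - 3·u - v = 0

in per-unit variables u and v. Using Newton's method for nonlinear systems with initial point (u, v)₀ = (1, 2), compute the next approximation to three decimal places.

At (1, 2): F = (-12.000, 3.000).
Jacobian J = [[-4·v^2 + 3, -8·u·v], [8·u·v - 3, 4·u^2 - 1]].
At the point, J = [[-13.000, -16.000], [13.000, 3.000]] (det J = 169.000).
Solving J·Δ = −F gives Δ = (-0.071, -0.692).
Then the next iterate is (u, v)₁ = (0.929, 1.308).

(0.929, 1.308)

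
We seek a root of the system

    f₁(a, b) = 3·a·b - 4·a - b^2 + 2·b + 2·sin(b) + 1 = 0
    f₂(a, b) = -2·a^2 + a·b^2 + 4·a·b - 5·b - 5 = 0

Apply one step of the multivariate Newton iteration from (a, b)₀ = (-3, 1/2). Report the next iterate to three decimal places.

(-0.082, 0.967)

At (-3, 1/2): F = (10.20885, -32.250).
Jacobian J = [[3·b - 4, 3·a - 2·b + 2·cos(b) + 2], [-4·a + b^2 + 4·b, 2·a·b + 4·a - 5]].
At the point, J = [[-2.500, -6.24483], [14.250, -20.000]] (det J = 138.98890).
Solving J·Δ = −F gives Δ = (2.918, 0.467).
Then the next iterate is (a, b)₁ = (-0.082, 0.967).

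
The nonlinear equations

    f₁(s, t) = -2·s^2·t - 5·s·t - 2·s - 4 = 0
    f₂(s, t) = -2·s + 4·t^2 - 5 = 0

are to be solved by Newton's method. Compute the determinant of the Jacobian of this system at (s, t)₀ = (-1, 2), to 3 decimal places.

J = [[-4·s·t - 5·t - 2, -2·s^2 - 5·s], [-2, 8·t]].
At the point, J = [[-4.000, 3.000], [-2.000, 16.000]].
det J = -58.000.

-58.000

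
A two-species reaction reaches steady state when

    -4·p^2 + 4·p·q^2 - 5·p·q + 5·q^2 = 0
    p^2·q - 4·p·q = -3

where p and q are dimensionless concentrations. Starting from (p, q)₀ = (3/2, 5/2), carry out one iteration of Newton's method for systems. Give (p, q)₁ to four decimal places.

(0.2246, 1.6503)

At (3/2, 5/2): F = (41.0000, -6.3750).
Jacobian J = [[-8·p + 4·q^2 - 5·q, 8·p·q - 5·p + 10·q], [2·p·q - 4·q, p^2 - 4·p]].
At the point, J = [[0.5000, 47.5000], [-2.5000, -3.7500]] (det J = 116.8750).
Solving J·Δ = −F gives Δ = (-1.2754, -0.8497).
Then the next iterate is (p, q)₁ = (0.2246, 1.6503).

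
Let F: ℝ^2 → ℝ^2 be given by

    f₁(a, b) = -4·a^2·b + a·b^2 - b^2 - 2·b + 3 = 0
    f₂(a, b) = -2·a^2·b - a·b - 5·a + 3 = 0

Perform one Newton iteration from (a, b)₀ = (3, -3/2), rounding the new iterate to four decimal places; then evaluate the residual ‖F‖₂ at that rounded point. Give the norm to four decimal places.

3.2635

At (3, -3/2): F = (64.5000, 19.5000).
Jacobian J = [[-8·a·b + b^2, -4·a^2 + 2·a·b - 2·b - 2], [-4·a·b - b - 5, -2·a^2 - a]].
At the point, J = [[38.2500, -44.0000], [14.5000, -21.0000]] (det J = -165.2500).
Solving J·Δ = −F gives Δ = (-3.0045, -1.1460).
Then the next iterate is (a, b)₁ = (-0.0045, -2.6460).
Re-evaluating at (-0.0045, -2.6460): F = (1.259392, 3.010700), so ‖F‖₂ = 3.2635.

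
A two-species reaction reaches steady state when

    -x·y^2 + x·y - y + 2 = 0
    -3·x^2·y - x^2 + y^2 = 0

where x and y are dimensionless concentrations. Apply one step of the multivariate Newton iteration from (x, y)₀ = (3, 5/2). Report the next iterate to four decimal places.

(1.8721, 1.9215)

At (3, 5/2): F = (-11.7500, -70.2500).
Jacobian J = [[-y^2 + y, -2·x·y + x - 1], [-6·x·y - 2·x, -3·x^2 + 2·y]].
At the point, J = [[-3.7500, -13.0000], [-51.0000, -22.0000]] (det J = -580.5000).
Solving J·Δ = −F gives Δ = (-1.1279, -0.5785).
Then the next iterate is (x, y)₁ = (1.8721, 1.9215).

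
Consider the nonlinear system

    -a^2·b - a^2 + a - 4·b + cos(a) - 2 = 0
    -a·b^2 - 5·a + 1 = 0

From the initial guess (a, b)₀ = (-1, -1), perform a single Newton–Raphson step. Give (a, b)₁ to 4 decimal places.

(-0.0524, -0.3429)

At (-1, -1): F = (1.540302, 7.0000).
Jacobian J = [[-2·a·b - 2·a - sin(a) + 1, -a^2 - 4], [-b^2 - 5, -2·a·b]].
At the point, J = [[1.841471, -5.0000], [-6.0000, -2.0000]] (det J = -33.682942).
Solving J·Δ = −F gives Δ = (0.9476, 0.6571).
Then the next iterate is (a, b)₁ = (-0.0524, -0.3429).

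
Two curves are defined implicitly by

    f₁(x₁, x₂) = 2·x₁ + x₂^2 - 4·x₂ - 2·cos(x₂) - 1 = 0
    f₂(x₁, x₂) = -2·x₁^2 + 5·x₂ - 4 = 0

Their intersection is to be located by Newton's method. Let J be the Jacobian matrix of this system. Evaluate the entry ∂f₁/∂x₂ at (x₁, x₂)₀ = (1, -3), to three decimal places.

-10.282

∂f₁/∂x₂ = 2·x₂ + 2·sin(x₂) - 4.
At (1, -3) this is -10.282.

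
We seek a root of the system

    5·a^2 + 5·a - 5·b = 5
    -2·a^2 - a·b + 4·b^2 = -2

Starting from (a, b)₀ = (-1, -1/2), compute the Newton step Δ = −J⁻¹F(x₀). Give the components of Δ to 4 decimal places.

(-0.2667, -0.2333)

At (-1, -1/2): F = (-2.5000, 0.5000).
Jacobian J = [[10·a + 5, -5], [-4·a - b, -a + 8·b]].
At the point, J = [[-5.0000, -5.0000], [4.5000, -3.0000]] (det J = 37.5000).
Solving J·Δ = −F gives Δ = (-0.2667, -0.2333).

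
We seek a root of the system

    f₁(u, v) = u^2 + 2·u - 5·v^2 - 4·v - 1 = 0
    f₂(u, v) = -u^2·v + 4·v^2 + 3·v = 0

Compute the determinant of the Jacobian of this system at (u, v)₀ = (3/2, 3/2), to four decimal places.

J = [[2·u + 2, -10·v - 4], [-2·u·v, -u^2 + 8·v + 3]].
At the point, J = [[5.0000, -19.0000], [-4.5000, 12.7500]].
det J = -21.7500.

-21.7500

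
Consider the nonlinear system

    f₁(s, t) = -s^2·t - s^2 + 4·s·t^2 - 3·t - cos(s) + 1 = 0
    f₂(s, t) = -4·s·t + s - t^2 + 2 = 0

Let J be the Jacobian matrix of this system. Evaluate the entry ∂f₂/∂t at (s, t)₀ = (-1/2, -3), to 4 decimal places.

8.0000

∂f₂/∂t = -4·s - 2·t.
At (-1/2, -3) this is 8.0000.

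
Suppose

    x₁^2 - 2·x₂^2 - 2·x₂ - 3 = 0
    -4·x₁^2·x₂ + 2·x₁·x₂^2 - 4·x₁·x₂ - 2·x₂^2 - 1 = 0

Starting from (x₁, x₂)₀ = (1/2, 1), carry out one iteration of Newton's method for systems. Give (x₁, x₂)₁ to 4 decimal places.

(0.5915, -0.1098)

At (1/2, 1): F = (-6.7500, -5.0000).
Jacobian J = [[2·x₁, -4·x₂ - 2], [-8·x₁·x₂ + 2·x₂^2 - 4·x₂, -4·x₁^2 + 4·x₁·x₂ - 4·x₁ - 4·x₂]].
At the point, J = [[1.0000, -6.0000], [-6.0000, -5.0000]] (det J = -41.0000).
Solving J·Δ = −F gives Δ = (0.0915, -1.1098).
Then the next iterate is (x₁, x₂)₁ = (0.5915, -0.1098).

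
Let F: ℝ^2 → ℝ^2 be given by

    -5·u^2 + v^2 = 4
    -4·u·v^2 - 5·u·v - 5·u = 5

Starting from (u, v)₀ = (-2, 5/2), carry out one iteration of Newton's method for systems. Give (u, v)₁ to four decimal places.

At (-2, 5/2): F = (-17.7500, 80.0000).
Jacobian J = [[-10·u, 2·v], [-4·v^2 - 5·v - 5, -8·u·v - 5·u]].
At the point, J = [[20.0000, 5.0000], [-42.5000, 50.0000]] (det J = 1212.5000).
Solving J·Δ = −F gives Δ = (1.0619, -0.6974).
Then the next iterate is (u, v)₁ = (-0.9381, 1.8026).

(-0.9381, 1.8026)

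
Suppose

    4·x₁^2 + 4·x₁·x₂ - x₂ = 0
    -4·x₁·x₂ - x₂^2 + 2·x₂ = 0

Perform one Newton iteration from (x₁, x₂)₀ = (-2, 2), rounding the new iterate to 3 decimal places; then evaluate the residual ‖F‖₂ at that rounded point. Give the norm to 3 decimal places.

3.865

At (-2, 2): F = (-2.000, 16.000).
Jacobian J = [[8·x₁ + 4·x₂, 4·x₁ - 1], [-4·x₂, -4·x₁ - 2·x₂ + 2]].
At the point, J = [[-8.000, -9.000], [-8.000, 6.000]] (det J = -120.000).
Solving J·Δ = −F gives Δ = (1.100, -1.200).
Then the next iterate is (x₁, x₂)₁ = (-0.900, 0.800).
Re-evaluating at (-0.900, 0.800): F = (-0.440, 3.840), so ‖F‖₂ = 3.865.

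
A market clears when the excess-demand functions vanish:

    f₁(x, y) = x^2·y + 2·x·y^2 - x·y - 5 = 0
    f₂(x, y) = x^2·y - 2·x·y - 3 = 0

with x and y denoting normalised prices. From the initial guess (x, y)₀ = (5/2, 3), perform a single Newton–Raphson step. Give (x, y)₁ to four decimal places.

At (5/2, 3): F = (51.2500, 0.7500).
Jacobian J = [[2·x·y + 2·y^2 - y, x^2 + 4·x·y - x], [2·x·y - 2·y, x^2 - 2·x]].
At the point, J = [[30.0000, 33.7500], [9.0000, 1.2500]] (det J = -266.2500).
Solving J·Δ = −F gives Δ = (0.1455, -1.6479).
Then the next iterate is (x, y)₁ = (2.6455, 1.3521).

(2.6455, 1.3521)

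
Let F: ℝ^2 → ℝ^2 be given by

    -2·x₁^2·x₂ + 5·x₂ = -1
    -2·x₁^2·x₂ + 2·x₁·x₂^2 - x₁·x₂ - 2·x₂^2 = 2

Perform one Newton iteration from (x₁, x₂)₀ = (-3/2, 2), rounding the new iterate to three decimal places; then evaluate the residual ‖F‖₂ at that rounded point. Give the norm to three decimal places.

At (-3/2, 2): F = (2.000, -28.000).
Jacobian J = [[-4·x₁·x₂, -2·x₁^2 + 5], [-4·x₁·x₂ + 2·x₂^2 - x₂, -2·x₁^2 + 4·x₁·x₂ - x₁ - 4·x₂]].
At the point, J = [[12.000, 0.500], [18.000, -23.000]] (det J = -285.000).
Solving J·Δ = −F gives Δ = (-0.112, -1.305).
Then the next iterate is (x₁, x₂)₁ = (-1.612, 0.695).
Re-evaluating at (-1.612, 0.695): F = (0.86302, -7.01496), so ‖F‖₂ = 7.068.

7.068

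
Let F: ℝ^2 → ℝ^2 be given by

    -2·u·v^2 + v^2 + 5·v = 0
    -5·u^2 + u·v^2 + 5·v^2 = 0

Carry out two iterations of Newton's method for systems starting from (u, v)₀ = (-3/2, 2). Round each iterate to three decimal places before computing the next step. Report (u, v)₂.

At (-3/2, 2): F = (26.000, 2.750).
Jacobian J = [[-2·v^2, -4·u·v + 2·v + 5], [-10·u + v^2, 2·u·v + 10·v]].
At the point, J = [[-8.000, 21.000], [19.000, 14.000]] (det J = -511.000).
Solving J·Δ = −F gives Δ = (0.599, -1.010).
Then the next iterate is (u, v)₁ = (-0.901, 0.990).
Round to (-0.901, 0.990) and repeat: F = (7.69624, -0.04158), J = [[-1.96020, 10.54796], [9.99010, 8.11602]].
Δ = (0.519, -0.633), so (u, v)₂ = (-0.382, 0.357).

(-0.382, 0.357)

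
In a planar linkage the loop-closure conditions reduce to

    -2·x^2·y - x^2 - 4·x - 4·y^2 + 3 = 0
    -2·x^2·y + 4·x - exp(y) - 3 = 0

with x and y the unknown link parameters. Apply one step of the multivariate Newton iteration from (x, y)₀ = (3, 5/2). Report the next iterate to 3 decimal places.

At (3, 5/2): F = (-88.000, -48.18249).
Jacobian J = [[-4·x·y - 2·x - 4, -2·x^2 - 8·y], [-4·x·y + 4, -2·x^2 - exp(y)]].
At the point, J = [[-40.000, -38.000], [-26.000, -30.18249]] (det J = 219.29976).
Solving J·Δ = −F gives Δ = (-3.763, 1.645).
Then the next iterate is (x, y)₁ = (-0.763, 4.145).

(-0.763, 4.145)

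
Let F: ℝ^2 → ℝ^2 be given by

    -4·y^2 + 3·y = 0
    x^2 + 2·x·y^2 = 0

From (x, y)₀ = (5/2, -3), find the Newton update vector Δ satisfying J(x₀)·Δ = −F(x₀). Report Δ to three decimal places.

(-0.054, 1.667)

At (5/2, -3): F = (-45.000, 51.250).
Jacobian J = [[0, -8·y + 3], [2·x + 2·y^2, 4·x·y]].
At the point, J = [[0.000, 27.000], [23.000, -30.000]] (det J = -621.000).
Solving J·Δ = −F gives Δ = (-0.054, 1.667).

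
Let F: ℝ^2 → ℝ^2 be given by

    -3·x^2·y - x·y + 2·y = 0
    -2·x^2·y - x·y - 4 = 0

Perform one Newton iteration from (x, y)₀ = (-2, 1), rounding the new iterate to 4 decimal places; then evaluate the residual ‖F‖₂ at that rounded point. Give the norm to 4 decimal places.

387.7340

At (-2, 1): F = (-8.0000, -10.0000).
Jacobian J = [[-6·x·y - y, -3·x^2 - x + 2], [-4·x·y - y, -2·x^2 - x]].
At the point, J = [[11.0000, -8.0000], [7.0000, -6.0000]] (det J = -10.0000).
Solving J·Δ = −F gives Δ = (-3.2000, -5.4000).
Then the next iterate is (x, y)₁ = (-5.2000, -4.4000).
Re-evaluating at (-5.2000, -4.4000): F = (325.2480, 211.0720), so ‖F‖₂ = 387.7340.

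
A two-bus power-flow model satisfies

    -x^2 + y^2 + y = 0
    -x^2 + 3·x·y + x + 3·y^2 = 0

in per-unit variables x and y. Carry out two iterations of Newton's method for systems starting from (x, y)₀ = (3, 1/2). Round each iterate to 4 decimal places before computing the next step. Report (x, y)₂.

At (3, 1/2): F = (-8.2500, -0.7500).
Jacobian J = [[-2·x, 2·y + 1], [-2·x + 3·y + 1, 3·x + 6·y]].
At the point, J = [[-6.0000, 2.0000], [-3.5000, 12.0000]] (det J = -65.0000).
Solving J·Δ = −F gives Δ = (-1.5000, -0.3750).
Then the next iterate is (x, y)₁ = (1.5000, 0.1250).
Round to (1.5000, 0.1250) and repeat: F = (-2.109375, -0.140625), J = [[-3.0000, 1.2500], [-1.6250, 5.2500]].
Δ = (-0.7944, -0.2191), so (x, y)₂ = (0.7056, -0.0941).

(0.7056, -0.0941)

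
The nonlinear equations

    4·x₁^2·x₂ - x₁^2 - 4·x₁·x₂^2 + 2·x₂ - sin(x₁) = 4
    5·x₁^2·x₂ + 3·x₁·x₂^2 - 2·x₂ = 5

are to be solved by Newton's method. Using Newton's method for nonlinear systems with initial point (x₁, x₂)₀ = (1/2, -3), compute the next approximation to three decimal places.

At (1/2, -3): F = (-31.72943, 10.750).
Jacobian J = [[8·x₁·x₂ - 2·x₁ - 4·x₂^2 - cos(x₁), 4·x₁^2 - 8·x₁·x₂ + 2], [10·x₁·x₂ + 3·x₂^2, 5·x₁^2 + 6·x₁·x₂ - 2]].
At the point, J = [[-49.87758, 15.000], [12.000, -9.750]] (det J = 306.30643).
Solving J·Δ = −F gives Δ = (-0.484, 0.507).
Then the next iterate is (x₁, x₂)₁ = (0.016, -2.493).

(0.016, -2.493)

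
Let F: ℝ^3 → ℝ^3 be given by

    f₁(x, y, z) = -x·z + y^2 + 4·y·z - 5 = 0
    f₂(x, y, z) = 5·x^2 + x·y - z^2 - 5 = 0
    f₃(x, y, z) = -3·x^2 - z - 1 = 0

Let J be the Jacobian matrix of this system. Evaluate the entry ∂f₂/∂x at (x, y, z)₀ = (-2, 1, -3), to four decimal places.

∂f₂/∂x = 10·x + y.
At (-2, 1, -3) this is -19.0000.

-19.0000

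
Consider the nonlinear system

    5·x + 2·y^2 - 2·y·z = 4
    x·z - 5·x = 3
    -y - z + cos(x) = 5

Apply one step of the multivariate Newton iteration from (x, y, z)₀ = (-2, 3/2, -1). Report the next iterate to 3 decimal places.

At (-2, 3/2, -1): F = (-6.500, 9.000, -5.91615).
Jacobian J = [[5, 4·y - 2·z, -2·y], [z - 5, 0, x], [-sin(x), -1, -1]].
At the point, J = [[5.000, 8.000, -3.000], [-6.000, 0.000, -2.000], [0.90930, -1.000, -1.000]] (det J = -90.54876).
Solving J·Δ = −F gives Δ = (2.282, -1.494, -2.347).
Then the next iterate is (x, y, z)₁ = (0.282, 0.006, -3.347).

(0.282, 0.006, -3.347)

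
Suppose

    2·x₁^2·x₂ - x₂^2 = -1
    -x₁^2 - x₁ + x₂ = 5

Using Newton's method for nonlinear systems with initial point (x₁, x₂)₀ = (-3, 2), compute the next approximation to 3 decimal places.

At (-3, 2): F = (33.000, -9.000).
Jacobian J = [[4·x₁·x₂, 2·x₁^2 - 2·x₂], [-2·x₁ - 1, 1]].
At the point, J = [[-24.000, 14.000], [5.000, 1.000]] (det J = -94.000).
Solving J·Δ = −F gives Δ = (1.691, 0.543).
Then the next iterate is (x₁, x₂)₁ = (-1.309, 2.543).

(-1.309, 2.543)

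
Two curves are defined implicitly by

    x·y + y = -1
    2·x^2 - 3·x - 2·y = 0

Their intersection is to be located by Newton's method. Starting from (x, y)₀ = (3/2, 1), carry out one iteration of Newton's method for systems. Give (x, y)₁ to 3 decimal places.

(1.289, -0.316)

At (3/2, 1): F = (3.500, -2.000).
Jacobian J = [[y, x + 1], [4·x - 3, -2]].
At the point, J = [[1.000, 2.500], [3.000, -2.000]] (det J = -9.500).
Solving J·Δ = −F gives Δ = (-0.211, -1.316).
Then the next iterate is (x, y)₁ = (1.289, -0.316).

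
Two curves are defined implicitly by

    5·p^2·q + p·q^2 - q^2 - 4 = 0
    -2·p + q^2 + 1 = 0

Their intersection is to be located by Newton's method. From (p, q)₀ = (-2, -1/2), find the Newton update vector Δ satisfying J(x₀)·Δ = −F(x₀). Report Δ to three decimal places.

At (-2, -1/2): F = (-14.750, 5.250).
Jacobian J = [[10·p·q + q^2, 5·p^2 + 2·p·q - 2·q], [-2, 2·q]].
At the point, J = [[10.250, 23.000], [-2.000, -1.000]] (det J = 35.750).
Solving J·Δ = −F gives Δ = (2.965, -0.680).

(2.965, -0.680)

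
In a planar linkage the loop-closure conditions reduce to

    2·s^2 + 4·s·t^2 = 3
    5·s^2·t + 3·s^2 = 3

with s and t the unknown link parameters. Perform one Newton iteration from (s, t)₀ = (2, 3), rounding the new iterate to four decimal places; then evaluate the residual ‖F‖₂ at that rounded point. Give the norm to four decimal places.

29.4660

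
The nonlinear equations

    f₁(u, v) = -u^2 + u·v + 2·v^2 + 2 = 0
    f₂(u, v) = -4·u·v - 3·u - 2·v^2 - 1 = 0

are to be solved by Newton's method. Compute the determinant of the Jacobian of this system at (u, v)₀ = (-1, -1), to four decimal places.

13.0000

J = [[-2·u + v, u + 4·v], [-4·v - 3, -4·u - 4·v]].
At the point, J = [[1.0000, -5.0000], [1.0000, 8.0000]].
det J = 13.0000.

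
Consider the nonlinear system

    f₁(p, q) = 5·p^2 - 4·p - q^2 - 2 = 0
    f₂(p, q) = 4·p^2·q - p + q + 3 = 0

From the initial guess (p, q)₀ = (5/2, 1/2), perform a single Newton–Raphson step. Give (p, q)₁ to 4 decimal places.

At (5/2, 1/2): F = (19.0000, 13.5000).
Jacobian J = [[10·p - 4, -2·q], [8·p·q - 1, 4·p^2 + 1]].
At the point, J = [[21.0000, -1.0000], [9.0000, 26.0000]] (det J = 555.0000).
Solving J·Δ = −F gives Δ = (-0.9144, -0.2027).
Then the next iterate is (p, q)₁ = (1.5856, 0.2973).

(1.5856, 0.2973)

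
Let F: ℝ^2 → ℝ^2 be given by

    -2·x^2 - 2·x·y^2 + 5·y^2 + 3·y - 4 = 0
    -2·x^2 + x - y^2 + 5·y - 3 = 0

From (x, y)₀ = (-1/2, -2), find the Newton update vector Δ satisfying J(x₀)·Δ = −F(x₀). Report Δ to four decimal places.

At (-1/2, -2): F = (13.5000, -18.0000).
Jacobian J = [[-4·x - 2·y^2, -4·x·y + 10·y + 3], [-4·x + 1, -2·y + 5]].
At the point, J = [[-6.0000, -21.0000], [3.0000, 9.0000]] (det J = 9.0000).
Solving J·Δ = −F gives Δ = (28.5000, -7.5000).

(28.5000, -7.5000)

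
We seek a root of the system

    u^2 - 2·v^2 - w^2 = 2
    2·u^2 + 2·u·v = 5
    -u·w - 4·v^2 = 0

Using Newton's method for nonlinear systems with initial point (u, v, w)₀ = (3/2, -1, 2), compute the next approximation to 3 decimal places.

At (3/2, -1, 2): F = (-5.750, -3.500, -7.000).
Jacobian J = [[2·u, -4·v, -2·w], [4·u + 2·v, 2·u, 0], [-w, -8·v, -u]].
At the point, J = [[3.000, 4.000, -4.000], [4.000, 3.000, 0.000], [-2.000, 8.000, -1.500]] (det J = -141.500).
Solving J·Δ = −F gives Δ = (0.232, 0.857, -0.406).
Then the next iterate is (u, v, w)₁ = (1.732, -0.143, 1.594).

(1.732, -0.143, 1.594)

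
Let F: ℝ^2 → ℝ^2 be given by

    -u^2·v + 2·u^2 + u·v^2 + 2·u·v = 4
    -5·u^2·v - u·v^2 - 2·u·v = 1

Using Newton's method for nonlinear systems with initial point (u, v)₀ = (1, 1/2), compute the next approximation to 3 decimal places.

At (1, 1/2): F = (-1.250, -4.750).
Jacobian J = [[-2·u·v + 4·u + v^2 + 2·v, -u^2 + 2·u·v + 2·u], [-10·u·v - v^2 - 2·v, -5·u^2 - 2·u·v - 2·u]].
At the point, J = [[4.250, 2.000], [-6.250, -8.000]] (det J = -21.500).
Solving J·Δ = −F gives Δ = (0.907, -1.302).
Then the next iterate is (u, v)₁ = (1.907, -0.802).

(1.907, -0.802)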